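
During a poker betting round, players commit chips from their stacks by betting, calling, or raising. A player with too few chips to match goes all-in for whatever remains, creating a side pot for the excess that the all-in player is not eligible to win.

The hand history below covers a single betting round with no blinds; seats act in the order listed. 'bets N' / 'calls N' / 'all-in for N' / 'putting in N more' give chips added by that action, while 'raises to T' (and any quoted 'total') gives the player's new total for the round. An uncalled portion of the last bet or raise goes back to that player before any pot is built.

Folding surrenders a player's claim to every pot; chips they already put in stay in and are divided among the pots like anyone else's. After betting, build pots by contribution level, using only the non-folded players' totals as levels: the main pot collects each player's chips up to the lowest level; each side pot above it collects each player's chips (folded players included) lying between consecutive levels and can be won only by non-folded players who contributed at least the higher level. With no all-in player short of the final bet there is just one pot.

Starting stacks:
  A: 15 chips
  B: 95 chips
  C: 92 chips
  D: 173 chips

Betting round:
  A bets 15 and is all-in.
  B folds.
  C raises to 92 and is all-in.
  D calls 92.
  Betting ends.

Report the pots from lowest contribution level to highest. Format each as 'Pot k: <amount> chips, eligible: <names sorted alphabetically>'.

Contributions: A=15, C=92, D=92
Folded: B
Pot levels (distinct totals of non-folded players): 15, 92
Layer 1-15: 15 each from A, C, D = 15*3 = 45 chips; eligible A, C, D
Layer 16-92: 77 each from C, D = 77*2 = 154 chips; eligible C, D

Pot 1: 45 chips, eligible: A, C, D
Pot 2: 154 chips, eligible: C, D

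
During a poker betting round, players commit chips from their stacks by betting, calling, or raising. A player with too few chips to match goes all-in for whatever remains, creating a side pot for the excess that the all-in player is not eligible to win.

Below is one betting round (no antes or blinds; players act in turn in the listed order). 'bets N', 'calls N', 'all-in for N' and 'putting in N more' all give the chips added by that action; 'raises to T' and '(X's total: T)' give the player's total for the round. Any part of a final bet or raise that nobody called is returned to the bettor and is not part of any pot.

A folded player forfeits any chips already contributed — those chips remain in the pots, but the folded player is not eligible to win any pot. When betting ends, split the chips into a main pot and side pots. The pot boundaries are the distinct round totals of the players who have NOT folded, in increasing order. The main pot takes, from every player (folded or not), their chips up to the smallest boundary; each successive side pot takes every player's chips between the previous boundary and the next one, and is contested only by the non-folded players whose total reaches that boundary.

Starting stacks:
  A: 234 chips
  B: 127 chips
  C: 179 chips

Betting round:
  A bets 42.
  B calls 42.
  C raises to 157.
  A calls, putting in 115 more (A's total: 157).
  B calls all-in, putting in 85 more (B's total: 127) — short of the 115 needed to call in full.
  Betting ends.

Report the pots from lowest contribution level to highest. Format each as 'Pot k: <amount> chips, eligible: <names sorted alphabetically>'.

Contributions: A=157, B=127, C=157
Pot levels (distinct totals of non-folded players): 127, 157
Layer 1-127: 127 each from A, B, C = 127*3 = 381 chips; eligible A, B, C
Layer 128-157: 30 each from A, C = 30*2 = 60 chips; eligible A, C

Pot 1: 381 chips, eligible: A, B, C
Pot 2: 60 chips, eligible: A, C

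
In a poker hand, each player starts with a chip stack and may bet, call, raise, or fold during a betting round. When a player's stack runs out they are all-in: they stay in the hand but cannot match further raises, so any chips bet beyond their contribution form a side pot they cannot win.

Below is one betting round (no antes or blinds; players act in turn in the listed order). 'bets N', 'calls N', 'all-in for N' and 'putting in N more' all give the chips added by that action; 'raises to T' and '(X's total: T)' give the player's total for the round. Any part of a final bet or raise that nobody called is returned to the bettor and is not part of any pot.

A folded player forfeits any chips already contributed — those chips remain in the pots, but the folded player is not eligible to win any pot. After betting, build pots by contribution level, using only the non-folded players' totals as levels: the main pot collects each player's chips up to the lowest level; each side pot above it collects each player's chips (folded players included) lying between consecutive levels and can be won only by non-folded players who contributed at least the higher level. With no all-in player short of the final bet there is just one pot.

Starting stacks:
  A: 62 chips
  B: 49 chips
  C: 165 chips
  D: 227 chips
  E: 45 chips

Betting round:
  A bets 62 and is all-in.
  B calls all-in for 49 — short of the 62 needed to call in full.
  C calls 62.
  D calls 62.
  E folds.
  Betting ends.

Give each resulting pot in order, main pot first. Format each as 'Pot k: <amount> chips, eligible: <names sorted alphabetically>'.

Pot 1: 196 chips, eligible: A, B, C, D
Pot 2: 39 chips, eligible: A, C, D

Derivation:
Contributions: A=62, B=49, C=62, D=62
Folded: E
Pot levels (distinct totals of non-folded players): 49, 62
Layer 1-49: 49 each from A, B, C, D = 49*4 = 196 chips; eligible A, B, C, D
Layer 50-62: 13 each from A, C, D = 13*3 = 39 chips; eligible A, C, D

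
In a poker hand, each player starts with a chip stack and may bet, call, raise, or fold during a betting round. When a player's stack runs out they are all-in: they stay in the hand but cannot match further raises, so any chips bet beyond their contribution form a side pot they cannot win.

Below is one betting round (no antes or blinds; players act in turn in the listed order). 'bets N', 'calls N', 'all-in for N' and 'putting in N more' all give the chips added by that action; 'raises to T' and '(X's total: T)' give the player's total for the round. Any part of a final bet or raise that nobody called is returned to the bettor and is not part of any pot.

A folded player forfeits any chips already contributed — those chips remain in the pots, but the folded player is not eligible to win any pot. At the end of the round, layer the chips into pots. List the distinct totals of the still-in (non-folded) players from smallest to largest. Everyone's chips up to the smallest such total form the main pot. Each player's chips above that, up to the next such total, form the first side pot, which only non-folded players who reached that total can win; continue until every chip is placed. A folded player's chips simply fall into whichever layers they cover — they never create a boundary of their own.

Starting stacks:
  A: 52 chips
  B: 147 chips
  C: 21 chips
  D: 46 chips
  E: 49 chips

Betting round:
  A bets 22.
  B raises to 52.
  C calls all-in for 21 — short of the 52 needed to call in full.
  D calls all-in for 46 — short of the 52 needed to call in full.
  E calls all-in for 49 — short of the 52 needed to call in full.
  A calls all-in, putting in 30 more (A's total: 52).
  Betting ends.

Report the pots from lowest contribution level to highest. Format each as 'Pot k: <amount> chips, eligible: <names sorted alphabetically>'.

Contributions: A=52, B=52, C=21, D=46, E=49
Pot levels (distinct totals of non-folded players): 21, 46, 49, 52
Layer 1-21: 21 each from A, B, C, D, E = 21*5 = 105 chips; eligible A, B, C, D, E
Layer 22-46: 25 each from A, B, D, E = 25*4 = 100 chips; eligible A, B, D, E
Layer 47-49: 3 each from A, B, E = 3*3 = 9 chips; eligible A, B, E
Layer 50-52: 3 each from A, B = 3*2 = 6 chips; eligible A, B

Pot 1: 105 chips, eligible: A, B, C, D, E
Pot 2: 100 chips, eligible: A, B, D, E
Pot 3: 9 chips, eligible: A, B, E
Pot 4: 6 chips, eligible: A, B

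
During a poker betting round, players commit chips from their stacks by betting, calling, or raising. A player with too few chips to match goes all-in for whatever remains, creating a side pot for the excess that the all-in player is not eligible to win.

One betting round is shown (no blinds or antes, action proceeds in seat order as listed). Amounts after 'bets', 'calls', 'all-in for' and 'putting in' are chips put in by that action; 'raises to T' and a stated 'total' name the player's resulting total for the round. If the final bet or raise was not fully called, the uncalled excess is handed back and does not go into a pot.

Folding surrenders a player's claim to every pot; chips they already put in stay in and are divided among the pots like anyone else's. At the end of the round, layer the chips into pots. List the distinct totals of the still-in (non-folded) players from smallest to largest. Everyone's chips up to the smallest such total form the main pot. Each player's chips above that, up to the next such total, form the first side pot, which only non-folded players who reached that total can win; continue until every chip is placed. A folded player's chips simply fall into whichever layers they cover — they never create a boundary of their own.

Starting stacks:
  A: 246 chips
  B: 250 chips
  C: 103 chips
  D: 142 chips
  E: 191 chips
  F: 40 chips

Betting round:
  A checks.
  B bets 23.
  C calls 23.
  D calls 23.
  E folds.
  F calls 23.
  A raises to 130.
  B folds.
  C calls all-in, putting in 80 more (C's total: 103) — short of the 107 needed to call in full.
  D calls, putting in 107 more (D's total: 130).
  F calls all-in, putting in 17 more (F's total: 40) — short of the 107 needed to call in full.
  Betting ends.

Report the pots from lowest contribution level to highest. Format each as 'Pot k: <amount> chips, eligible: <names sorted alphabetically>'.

Pot 1: 183 chips, eligible: A, C, D, F
Pot 2: 189 chips, eligible: A, C, D
Pot 3: 54 chips, eligible: A, D

Derivation:
Contributions: A=130, B=23, C=103, D=130, F=40
Folded: B, E
Pot levels (distinct totals of non-folded players): 40, 103, 130
Layer 1-40: A 40 + B 23 + C 40 + D 40 + F 40 = 183 chips; eligible A, C, D, F
Layer 41-103: 63 each from A, C, D = 63*3 = 189 chips; eligible A, C, D
Layer 104-130: 27 each from A, D = 27*2 = 54 chips; eligible A, D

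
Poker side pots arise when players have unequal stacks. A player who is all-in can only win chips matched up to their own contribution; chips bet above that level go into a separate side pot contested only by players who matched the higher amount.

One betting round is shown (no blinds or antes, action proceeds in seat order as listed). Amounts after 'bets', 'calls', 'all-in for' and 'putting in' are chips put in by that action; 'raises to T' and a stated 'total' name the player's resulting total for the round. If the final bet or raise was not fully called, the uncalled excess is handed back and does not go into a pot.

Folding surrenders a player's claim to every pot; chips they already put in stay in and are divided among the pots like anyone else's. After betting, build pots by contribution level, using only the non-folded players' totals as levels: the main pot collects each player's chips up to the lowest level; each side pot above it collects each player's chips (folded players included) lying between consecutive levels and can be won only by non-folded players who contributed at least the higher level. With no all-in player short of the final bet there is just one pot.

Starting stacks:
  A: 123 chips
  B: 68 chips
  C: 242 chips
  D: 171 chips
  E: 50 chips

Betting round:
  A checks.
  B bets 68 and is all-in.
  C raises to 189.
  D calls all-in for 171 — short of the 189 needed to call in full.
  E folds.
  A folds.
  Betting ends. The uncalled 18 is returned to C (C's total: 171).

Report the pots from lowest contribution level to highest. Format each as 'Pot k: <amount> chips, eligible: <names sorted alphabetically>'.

Contributions (after 18 returned to C): B=68, C=171, D=171
Folded: A, E
Pot levels (distinct totals of non-folded players): 68, 171
Layer 1-68: 68 each from B, C, D = 68*3 = 204 chips; eligible B, C, D
Layer 69-171: 103 each from C, D = 103*2 = 206 chips; eligible C, D

Pot 1: 204 chips, eligible: B, C, D
Pot 2: 206 chips, eligible: C, D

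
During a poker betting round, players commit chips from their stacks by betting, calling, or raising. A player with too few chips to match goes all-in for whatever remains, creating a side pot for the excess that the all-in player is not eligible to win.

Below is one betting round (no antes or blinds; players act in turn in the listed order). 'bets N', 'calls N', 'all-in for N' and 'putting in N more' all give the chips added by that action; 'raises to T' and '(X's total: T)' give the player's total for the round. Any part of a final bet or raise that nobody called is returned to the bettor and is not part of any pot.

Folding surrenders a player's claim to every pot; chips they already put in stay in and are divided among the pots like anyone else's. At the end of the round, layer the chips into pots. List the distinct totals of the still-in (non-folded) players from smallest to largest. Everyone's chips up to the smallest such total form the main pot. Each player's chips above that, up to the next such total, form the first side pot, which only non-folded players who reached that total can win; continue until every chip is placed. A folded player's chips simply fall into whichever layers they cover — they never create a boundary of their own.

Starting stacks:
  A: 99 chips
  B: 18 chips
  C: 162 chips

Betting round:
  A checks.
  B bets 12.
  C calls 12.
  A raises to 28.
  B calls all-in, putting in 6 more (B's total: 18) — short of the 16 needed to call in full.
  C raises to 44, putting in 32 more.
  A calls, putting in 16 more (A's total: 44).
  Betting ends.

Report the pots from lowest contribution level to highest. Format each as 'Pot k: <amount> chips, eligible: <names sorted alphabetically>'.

Contributions: A=44, B=18, C=44
Pot levels (distinct totals of non-folded players): 18, 44
Layer 1-18: 18 each from A, B, C = 18*3 = 54 chips; eligible A, B, C
Layer 19-44: 26 each from A, C = 26*2 = 52 chips; eligible A, C

Pot 1: 54 chips, eligible: A, B, C
Pot 2: 52 chips, eligible: A, C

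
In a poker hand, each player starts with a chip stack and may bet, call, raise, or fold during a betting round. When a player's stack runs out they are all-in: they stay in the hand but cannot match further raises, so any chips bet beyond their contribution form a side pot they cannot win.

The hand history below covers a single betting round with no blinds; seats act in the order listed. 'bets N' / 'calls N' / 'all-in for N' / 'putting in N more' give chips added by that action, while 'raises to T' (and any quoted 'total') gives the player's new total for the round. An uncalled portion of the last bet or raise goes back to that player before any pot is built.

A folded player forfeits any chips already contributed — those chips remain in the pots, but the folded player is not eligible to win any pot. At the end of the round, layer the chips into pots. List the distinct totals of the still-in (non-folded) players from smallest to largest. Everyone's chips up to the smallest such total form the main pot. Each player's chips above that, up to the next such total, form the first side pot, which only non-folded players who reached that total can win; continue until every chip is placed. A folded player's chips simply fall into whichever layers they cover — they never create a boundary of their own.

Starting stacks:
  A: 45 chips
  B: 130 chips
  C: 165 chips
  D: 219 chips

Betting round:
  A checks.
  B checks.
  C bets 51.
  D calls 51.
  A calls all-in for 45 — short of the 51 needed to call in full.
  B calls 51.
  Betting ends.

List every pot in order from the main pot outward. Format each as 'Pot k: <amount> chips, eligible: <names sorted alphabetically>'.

Pot 1: 180 chips, eligible: A, B, C, D
Pot 2: 18 chips, eligible: B, C, D

Derivation:
Contributions: A=45, B=51, C=51, D=51
Pot levels (distinct totals of non-folded players): 45, 51
Layer 1-45: 45 each from A, B, C, D = 45*4 = 180 chips; eligible A, B, C, D
Layer 46-51: 6 each from B, C, D = 6*3 = 18 chips; eligible B, C, D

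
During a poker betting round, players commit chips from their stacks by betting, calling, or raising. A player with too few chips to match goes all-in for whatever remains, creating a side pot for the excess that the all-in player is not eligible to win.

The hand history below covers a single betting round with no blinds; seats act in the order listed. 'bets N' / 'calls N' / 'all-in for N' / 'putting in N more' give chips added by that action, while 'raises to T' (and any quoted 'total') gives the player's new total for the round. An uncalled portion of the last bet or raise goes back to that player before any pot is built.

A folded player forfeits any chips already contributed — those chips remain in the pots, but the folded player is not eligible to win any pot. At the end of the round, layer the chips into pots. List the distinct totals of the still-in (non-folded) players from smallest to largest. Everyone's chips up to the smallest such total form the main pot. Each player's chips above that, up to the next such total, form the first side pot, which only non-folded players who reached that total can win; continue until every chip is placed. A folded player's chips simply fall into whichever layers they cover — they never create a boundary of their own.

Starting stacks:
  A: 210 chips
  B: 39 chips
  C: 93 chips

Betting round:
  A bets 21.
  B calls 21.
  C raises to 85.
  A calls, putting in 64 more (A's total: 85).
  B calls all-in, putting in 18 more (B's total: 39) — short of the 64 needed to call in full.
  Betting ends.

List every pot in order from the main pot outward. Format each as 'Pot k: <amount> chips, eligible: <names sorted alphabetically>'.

Pot 1: 117 chips, eligible: A, B, C
Pot 2: 92 chips, eligible: A, C

Derivation:
Contributions: A=85, B=39, C=85
Pot levels (distinct totals of non-folded players): 39, 85
Layer 1-39: 39 each from A, B, C = 39*3 = 117 chips; eligible A, B, C
Layer 40-85: 46 each from A, C = 46*2 = 92 chips; eligible A, C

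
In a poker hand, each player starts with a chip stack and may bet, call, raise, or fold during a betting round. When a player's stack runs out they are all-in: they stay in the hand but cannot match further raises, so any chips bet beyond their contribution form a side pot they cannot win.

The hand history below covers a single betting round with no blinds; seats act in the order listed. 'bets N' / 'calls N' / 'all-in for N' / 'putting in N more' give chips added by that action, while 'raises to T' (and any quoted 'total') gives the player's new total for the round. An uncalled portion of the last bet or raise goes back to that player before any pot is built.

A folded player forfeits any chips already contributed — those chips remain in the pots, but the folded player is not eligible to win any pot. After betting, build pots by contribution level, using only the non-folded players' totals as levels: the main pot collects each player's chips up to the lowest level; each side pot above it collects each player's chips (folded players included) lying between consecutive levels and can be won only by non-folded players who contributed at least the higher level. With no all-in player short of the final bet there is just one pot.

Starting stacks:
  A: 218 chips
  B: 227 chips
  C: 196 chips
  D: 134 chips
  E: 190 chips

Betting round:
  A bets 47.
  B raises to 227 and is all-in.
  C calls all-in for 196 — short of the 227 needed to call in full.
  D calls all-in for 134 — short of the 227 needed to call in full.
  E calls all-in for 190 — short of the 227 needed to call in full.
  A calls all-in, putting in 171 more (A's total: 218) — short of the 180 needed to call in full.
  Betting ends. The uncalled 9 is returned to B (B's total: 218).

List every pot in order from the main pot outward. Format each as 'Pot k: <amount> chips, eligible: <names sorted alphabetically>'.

Pot 1: 670 chips, eligible: A, B, C, D, E
Pot 2: 224 chips, eligible: A, B, C, E
Pot 3: 18 chips, eligible: A, B, C
Pot 4: 44 chips, eligible: A, B

Derivation:
Contributions (after 9 returned to B): A=218, B=218, C=196, D=134, E=190
Pot levels (distinct totals of non-folded players): 134, 190, 196, 218
Layer 1-134: 134 each from A, B, C, D, E = 134*5 = 670 chips; eligible A, B, C, D, E
Layer 135-190: 56 each from A, B, C, E = 56*4 = 224 chips; eligible A, B, C, E
Layer 191-196: 6 each from A, B, C = 6*3 = 18 chips; eligible A, B, C
Layer 197-218: 22 each from A, B = 22*2 = 44 chips; eligible A, B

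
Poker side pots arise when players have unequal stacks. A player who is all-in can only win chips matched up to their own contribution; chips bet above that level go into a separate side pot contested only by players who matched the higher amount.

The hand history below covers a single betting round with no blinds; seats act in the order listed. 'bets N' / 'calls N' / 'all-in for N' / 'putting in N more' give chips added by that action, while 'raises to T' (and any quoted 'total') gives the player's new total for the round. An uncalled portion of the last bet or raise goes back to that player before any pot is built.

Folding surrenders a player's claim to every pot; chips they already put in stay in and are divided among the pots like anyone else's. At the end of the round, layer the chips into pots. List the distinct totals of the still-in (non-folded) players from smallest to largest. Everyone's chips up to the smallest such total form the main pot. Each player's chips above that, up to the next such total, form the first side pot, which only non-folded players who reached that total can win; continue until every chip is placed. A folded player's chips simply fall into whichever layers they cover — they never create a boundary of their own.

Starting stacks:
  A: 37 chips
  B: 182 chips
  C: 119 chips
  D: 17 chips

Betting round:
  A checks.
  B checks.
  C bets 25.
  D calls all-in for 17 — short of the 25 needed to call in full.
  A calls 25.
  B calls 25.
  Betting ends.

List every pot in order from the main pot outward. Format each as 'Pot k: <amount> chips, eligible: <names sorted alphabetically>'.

Contributions: A=25, B=25, C=25, D=17
Pot levels (distinct totals of non-folded players): 17, 25
Layer 1-17: 17 each from A, B, C, D = 17*4 = 68 chips; eligible A, B, C, D
Layer 18-25: 8 each from A, B, C = 8*3 = 24 chips; eligible A, B, C

Pot 1: 68 chips, eligible: A, B, C, D
Pot 2: 24 chips, eligible: A, B, C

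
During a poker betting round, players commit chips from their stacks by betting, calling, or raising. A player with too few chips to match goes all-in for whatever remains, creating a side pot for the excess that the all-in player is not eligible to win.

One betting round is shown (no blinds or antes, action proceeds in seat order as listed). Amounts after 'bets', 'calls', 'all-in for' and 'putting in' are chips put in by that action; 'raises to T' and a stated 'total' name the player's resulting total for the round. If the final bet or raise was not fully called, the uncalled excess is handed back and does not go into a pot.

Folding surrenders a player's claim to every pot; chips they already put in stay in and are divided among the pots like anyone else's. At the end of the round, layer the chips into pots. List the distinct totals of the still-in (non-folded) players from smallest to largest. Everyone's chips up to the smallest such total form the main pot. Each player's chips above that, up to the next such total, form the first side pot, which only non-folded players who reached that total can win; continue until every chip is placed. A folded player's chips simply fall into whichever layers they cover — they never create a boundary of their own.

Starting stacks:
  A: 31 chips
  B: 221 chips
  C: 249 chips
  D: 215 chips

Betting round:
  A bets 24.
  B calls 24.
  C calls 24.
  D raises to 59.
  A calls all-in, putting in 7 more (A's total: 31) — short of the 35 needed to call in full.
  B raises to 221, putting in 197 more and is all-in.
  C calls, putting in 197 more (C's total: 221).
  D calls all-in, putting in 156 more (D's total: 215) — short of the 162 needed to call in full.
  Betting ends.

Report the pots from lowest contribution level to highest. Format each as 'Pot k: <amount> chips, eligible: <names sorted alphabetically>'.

Contributions: A=31, B=221, C=221, D=215
Pot levels (distinct totals of non-folded players): 31, 215, 221
Layer 1-31: 31 each from A, B, C, D = 31*4 = 124 chips; eligible A, B, C, D
Layer 32-215: 184 each from B, C, D = 184*3 = 552 chips; eligible B, C, D
Layer 216-221: 6 each from B, C = 6*2 = 12 chips; eligible B, C

Pot 1: 124 chips, eligible: A, B, C, D
Pot 2: 552 chips, eligible: B, C, D
Pot 3: 12 chips, eligible: B, C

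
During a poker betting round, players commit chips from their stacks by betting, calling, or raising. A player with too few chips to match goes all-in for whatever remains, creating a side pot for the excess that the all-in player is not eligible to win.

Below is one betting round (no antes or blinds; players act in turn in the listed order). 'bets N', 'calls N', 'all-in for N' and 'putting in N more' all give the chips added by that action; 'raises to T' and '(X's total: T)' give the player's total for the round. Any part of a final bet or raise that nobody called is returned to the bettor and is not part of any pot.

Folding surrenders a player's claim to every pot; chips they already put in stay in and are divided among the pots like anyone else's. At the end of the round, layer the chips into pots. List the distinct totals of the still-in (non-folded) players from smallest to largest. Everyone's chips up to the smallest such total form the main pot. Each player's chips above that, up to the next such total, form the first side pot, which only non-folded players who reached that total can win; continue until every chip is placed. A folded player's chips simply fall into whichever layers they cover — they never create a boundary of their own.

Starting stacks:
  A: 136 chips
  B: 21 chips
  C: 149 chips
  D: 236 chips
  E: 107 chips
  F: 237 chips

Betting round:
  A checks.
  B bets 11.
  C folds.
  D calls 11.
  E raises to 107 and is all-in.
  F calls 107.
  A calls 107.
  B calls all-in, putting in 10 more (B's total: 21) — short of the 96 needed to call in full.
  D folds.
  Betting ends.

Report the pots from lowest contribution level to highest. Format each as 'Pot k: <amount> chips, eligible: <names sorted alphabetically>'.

Pot 1: 95 chips, eligible: A, B, E, F
Pot 2: 258 chips, eligible: A, E, F

Derivation:
Contributions: A=107, B=21, D=11, E=107, F=107
Folded: C, D
Pot levels (distinct totals of non-folded players): 21, 107
Layer 1-21: A 21 + B 21 + D 11 + E 21 + F 21 = 95 chips; eligible A, B, E, F
Layer 22-107: 86 each from A, E, F = 86*3 = 258 chips; eligible A, E, F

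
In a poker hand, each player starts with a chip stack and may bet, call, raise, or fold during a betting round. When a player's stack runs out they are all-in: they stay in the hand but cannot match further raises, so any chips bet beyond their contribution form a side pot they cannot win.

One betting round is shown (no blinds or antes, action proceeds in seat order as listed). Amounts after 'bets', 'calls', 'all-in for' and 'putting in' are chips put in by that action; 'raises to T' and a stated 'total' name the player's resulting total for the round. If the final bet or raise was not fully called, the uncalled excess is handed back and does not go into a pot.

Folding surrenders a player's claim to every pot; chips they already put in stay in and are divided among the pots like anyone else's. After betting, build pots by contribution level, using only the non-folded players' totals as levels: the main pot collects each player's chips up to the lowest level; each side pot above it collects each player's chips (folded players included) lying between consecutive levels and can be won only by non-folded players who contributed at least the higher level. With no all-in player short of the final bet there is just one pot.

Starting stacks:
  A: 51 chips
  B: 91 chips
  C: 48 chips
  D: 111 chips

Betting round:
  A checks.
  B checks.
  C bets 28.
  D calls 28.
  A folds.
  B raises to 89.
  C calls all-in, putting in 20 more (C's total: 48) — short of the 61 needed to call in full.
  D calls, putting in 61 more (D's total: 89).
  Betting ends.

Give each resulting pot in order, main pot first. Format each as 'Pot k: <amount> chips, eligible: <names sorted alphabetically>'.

Contributions: B=89, C=48, D=89
Folded: A
Pot levels (distinct totals of non-folded players): 48, 89
Layer 1-48: 48 each from B, C, D = 48*3 = 144 chips; eligible B, C, D
Layer 49-89: 41 each from B, D = 41*2 = 82 chips; eligible B, D

Pot 1: 144 chips, eligible: B, C, D
Pot 2: 82 chips, eligible: B, D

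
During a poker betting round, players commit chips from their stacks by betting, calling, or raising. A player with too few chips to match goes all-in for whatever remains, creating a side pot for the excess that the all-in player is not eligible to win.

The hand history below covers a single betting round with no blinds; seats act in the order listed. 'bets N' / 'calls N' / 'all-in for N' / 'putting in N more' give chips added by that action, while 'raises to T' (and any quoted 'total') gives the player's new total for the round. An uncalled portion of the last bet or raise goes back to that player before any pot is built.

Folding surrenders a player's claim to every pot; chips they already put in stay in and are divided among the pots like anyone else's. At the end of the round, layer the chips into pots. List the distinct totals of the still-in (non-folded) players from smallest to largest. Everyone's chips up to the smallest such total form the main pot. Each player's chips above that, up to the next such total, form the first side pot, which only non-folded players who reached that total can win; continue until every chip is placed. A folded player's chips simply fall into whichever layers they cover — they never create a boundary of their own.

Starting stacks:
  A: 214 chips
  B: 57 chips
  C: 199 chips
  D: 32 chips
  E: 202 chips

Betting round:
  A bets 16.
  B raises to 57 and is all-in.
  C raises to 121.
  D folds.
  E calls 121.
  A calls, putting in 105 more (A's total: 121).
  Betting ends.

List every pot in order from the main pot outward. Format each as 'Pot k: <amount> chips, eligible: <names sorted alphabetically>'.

Contributions: A=121, B=57, C=121, E=121
Folded: D
Pot levels (distinct totals of non-folded players): 57, 121
Layer 1-57: 57 each from A, B, C, E = 57*4 = 228 chips; eligible A, B, C, E
Layer 58-121: 64 each from A, C, E = 64*3 = 192 chips; eligible A, C, E

Pot 1: 228 chips, eligible: A, B, C, E
Pot 2: 192 chips, eligible: A, C, E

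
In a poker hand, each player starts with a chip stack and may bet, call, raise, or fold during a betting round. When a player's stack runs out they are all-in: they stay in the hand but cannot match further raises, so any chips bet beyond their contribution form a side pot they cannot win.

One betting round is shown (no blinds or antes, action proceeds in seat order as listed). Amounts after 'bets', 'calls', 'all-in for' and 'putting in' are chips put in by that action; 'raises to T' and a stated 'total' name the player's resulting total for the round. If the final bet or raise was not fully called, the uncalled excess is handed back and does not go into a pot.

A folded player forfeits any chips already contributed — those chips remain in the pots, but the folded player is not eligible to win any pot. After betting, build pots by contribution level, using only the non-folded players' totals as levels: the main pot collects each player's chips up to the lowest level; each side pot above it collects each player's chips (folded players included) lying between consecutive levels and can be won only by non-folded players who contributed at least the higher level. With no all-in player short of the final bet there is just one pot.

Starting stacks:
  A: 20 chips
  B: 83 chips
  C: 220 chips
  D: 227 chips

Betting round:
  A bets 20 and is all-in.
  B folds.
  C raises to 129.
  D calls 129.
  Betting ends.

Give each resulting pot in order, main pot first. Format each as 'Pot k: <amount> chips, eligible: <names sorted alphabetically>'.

Pot 1: 60 chips, eligible: A, C, D
Pot 2: 218 chips, eligible: C, D

Derivation:
Contributions: A=20, C=129, D=129
Folded: B
Pot levels (distinct totals of non-folded players): 20, 129
Layer 1-20: 20 each from A, C, D = 20*3 = 60 chips; eligible A, C, D
Layer 21-129: 109 each from C, D = 109*2 = 218 chips; eligible C, D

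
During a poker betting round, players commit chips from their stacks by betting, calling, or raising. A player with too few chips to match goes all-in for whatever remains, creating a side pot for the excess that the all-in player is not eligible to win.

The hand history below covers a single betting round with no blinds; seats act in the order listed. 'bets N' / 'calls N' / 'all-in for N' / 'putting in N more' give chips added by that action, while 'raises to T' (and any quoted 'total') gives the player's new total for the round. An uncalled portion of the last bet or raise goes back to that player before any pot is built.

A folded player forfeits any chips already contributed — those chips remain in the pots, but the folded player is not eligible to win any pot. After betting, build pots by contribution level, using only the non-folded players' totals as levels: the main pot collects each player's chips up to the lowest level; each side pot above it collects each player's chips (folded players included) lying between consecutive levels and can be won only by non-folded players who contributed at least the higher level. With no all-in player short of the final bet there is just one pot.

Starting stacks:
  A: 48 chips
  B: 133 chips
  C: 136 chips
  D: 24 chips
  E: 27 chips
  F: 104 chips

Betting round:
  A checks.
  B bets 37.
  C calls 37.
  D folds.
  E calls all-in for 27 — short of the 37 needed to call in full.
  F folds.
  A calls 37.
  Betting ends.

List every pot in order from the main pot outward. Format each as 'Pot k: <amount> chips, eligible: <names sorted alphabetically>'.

Contributions: A=37, B=37, C=37, E=27
Folded: D, F
Pot levels (distinct totals of non-folded players): 27, 37
Layer 1-27: 27 each from A, B, C, E = 27*4 = 108 chips; eligible A, B, C, E
Layer 28-37: 10 each from A, B, C = 10*3 = 30 chips; eligible A, B, C

Pot 1: 108 chips, eligible: A, B, C, E
Pot 2: 30 chips, eligible: A, B, C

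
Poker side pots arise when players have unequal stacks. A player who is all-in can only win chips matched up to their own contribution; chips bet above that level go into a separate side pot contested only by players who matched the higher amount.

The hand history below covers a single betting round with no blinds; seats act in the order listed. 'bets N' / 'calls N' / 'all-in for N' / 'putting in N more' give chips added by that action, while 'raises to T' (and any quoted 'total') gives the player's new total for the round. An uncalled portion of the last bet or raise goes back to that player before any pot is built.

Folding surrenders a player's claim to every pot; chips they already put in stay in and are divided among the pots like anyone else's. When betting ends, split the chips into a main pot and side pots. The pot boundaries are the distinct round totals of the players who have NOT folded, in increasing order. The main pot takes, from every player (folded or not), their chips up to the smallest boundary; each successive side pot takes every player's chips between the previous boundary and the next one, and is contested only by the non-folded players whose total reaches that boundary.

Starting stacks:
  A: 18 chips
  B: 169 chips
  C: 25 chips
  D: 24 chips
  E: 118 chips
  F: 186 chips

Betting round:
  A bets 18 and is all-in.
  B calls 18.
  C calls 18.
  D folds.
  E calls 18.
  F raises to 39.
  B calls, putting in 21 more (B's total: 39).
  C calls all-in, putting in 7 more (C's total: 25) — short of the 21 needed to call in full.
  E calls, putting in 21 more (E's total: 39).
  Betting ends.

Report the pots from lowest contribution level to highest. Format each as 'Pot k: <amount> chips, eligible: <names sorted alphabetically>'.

Pot 1: 90 chips, eligible: A, B, C, E, F
Pot 2: 28 chips, eligible: B, C, E, F
Pot 3: 42 chips, eligible: B, E, F

Derivation:
Contributions: A=18, B=39, C=25, E=39, F=39
Folded: D
Pot levels (distinct totals of non-folded players): 18, 25, 39
Layer 1-18: 18 each from A, B, C, E, F = 18*5 = 90 chips; eligible A, B, C, E, F
Layer 19-25: 7 each from B, C, E, F = 7*4 = 28 chips; eligible B, C, E, F
Layer 26-39: 14 each from B, E, F = 14*3 = 42 chips; eligible B, E, F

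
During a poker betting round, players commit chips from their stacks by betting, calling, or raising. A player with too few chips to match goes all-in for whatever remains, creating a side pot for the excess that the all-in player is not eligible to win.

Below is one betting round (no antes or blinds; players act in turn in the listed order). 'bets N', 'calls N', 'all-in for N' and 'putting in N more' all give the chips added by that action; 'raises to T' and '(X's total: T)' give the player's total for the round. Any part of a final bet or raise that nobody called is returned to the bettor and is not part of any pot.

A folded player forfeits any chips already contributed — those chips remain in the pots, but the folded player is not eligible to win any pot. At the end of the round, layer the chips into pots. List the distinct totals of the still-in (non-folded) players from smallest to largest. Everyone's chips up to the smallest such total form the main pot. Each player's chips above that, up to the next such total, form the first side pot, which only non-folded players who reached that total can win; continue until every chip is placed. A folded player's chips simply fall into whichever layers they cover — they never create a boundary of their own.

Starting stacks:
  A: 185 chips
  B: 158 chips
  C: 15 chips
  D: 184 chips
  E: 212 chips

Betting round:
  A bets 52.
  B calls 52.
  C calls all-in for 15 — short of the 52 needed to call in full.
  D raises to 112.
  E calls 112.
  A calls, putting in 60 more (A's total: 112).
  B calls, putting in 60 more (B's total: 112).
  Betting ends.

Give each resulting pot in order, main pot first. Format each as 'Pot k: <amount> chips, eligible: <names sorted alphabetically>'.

Pot 1: 75 chips, eligible: A, B, C, D, E
Pot 2: 388 chips, eligible: A, B, D, E

Derivation:
Contributions: A=112, B=112, C=15, D=112, E=112
Pot levels (distinct totals of non-folded players): 15, 112
Layer 1-15: 15 each from A, B, C, D, E = 15*5 = 75 chips; eligible A, B, C, D, E
Layer 16-112: 97 each from A, B, D, E = 97*4 = 388 chips; eligible A, B, D, E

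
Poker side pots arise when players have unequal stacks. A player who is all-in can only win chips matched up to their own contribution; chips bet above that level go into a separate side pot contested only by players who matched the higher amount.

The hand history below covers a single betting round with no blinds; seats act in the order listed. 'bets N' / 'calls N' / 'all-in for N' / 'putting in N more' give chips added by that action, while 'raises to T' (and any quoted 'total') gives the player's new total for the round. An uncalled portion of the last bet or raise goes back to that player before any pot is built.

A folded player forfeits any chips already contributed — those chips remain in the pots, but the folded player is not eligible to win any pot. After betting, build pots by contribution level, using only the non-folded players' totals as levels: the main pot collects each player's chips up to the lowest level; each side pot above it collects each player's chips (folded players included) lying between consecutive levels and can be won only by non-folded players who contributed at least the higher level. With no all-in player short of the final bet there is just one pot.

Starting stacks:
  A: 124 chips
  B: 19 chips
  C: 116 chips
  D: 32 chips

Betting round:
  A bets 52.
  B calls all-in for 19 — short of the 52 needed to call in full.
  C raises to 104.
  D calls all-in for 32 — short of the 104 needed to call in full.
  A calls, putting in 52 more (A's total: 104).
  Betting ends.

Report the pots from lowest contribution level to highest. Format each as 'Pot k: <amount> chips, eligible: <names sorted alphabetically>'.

Pot 1: 76 chips, eligible: A, B, C, D
Pot 2: 39 chips, eligible: A, C, D
Pot 3: 144 chips, eligible: A, C

Derivation:
Contributions: A=104, B=19, C=104, D=32
Pot levels (distinct totals of non-folded players): 19, 32, 104
Layer 1-19: 19 each from A, B, C, D = 19*4 = 76 chips; eligible A, B, C, D
Layer 20-32: 13 each from A, C, D = 13*3 = 39 chips; eligible A, C, D
Layer 33-104: 72 each from A, C = 72*2 = 144 chips; eligible A, C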